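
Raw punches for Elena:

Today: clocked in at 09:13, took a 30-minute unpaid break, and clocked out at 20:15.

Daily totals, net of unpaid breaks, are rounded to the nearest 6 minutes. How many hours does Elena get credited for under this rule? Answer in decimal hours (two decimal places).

10.50 hours

Today: 09:13–20:15 = 11 h 2 min − 30 min = 10 h 32 min → rounds to 10 h 30 min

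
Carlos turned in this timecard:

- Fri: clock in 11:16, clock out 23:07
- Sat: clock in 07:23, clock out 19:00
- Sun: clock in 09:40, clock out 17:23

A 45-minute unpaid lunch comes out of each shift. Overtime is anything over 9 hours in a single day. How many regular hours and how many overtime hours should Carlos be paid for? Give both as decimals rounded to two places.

Regular 24.97 hours, overtime 3.97 hours

Fri: 11:16–23:07 = 11 h 51 min; less 45 min break → 11 h 6 min
Sat: 07:23–19:00 = 11 h 37 min; less 45 min break → 10 h 52 min
Sun: 09:40–17:23 = 7 h 43 min; less 45 min break → 6 h 58 min
Fri reg 9 h 0 min / OT 2 h 6 min; Sat reg 9 h 0 min / OT 1 h 52 min; Sun reg 6 h 58 min / OT 0 h 0 min.
Totals: regular 24 h 58 min, overtime 3 h 58 min.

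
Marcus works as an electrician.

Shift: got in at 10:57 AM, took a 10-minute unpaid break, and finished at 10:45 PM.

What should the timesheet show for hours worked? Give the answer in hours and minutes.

11 h 38 min

Shift: 10:57 AM–10:45 PM = 11 h 48 min; less 10 min break → 11 h 38 min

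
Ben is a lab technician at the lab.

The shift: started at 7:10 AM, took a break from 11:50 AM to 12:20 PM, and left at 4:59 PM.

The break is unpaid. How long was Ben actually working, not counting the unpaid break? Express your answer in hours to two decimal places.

9.32 hours

The shift: 7:10 AM–4:59 PM = 9 h 49 min; less 30 min break → 9 h 19 min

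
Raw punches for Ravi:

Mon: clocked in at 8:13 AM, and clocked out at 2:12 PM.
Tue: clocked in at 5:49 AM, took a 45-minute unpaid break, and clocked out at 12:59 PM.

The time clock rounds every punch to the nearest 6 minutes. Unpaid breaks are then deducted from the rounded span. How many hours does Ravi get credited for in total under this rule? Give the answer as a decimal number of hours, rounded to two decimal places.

Mon: in 8:13 AM→8:12 AM, out 2:12 PM→2:12 PM; 6 h 0 min
Tue: in 5:49 AM→5:48 AM, out 12:59 PM→1:00 PM; 7 h 12 min − 45 min = 6 h 27 min
Total credited: 12 h 27 min.

12.45 hours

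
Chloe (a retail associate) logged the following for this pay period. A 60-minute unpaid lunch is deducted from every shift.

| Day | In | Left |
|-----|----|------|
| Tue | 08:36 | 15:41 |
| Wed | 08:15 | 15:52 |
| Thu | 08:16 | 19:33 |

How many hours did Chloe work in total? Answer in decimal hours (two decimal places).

Tue: 08:36–15:41 = 7 h 5 min; less 60 min break → 6 h 5 min
Wed: 08:15–15:52 = 7 h 37 min; less 60 min break → 6 h 37 min
Thu: 08:16–19:33 = 11 h 17 min; less 60 min break → 10 h 17 min
Total: 6 h 5 min + 6 h 37 min + 10 h 17 min = 22 h 59 min.

22.98 hours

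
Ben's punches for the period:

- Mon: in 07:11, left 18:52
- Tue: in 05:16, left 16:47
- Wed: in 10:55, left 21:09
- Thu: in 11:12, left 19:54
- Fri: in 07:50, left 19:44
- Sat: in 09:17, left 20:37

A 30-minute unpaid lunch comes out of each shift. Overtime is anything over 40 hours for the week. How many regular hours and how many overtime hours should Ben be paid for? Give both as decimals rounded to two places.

Mon: 07:11–18:52 = 11 h 41 min; less 30 min break → 11 h 11 min
Tue: 05:16–16:47 = 11 h 31 min; less 30 min break → 11 h 1 min
Wed: 10:55–21:09 = 10 h 14 min; less 30 min break → 9 h 44 min
Thu: 11:12–19:54 = 8 h 42 min; less 30 min break → 8 h 12 min
Fri: 07:50–19:44 = 11 h 54 min; less 30 min break → 11 h 24 min
Sat: 09:17–20:37 = 11 h 20 min; less 30 min break → 10 h 50 min
Total worked: 62 h 22 min = 62.37 h.
Threshold 40 h → overtime 22 h 22 min, regular 40 h 0 min.

Regular 40.00 hours, overtime 22.37 hours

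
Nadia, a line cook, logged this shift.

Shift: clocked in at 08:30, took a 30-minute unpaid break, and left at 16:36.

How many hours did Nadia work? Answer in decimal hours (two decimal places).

Shift: 08:30–16:36 = 8 h 6 min; less 30 min break → 7 h 36 min

7.60 hours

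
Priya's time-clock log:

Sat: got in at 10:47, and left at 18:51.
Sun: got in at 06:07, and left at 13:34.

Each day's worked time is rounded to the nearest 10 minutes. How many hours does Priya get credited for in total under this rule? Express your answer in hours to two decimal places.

Sat: 10:47–18:51 = 8 h 4 min → rounds to 8 h 0 min
Sun: 06:07–13:34 = 7 h 27 min → rounds to 7 h 30 min
Total credited: 15 h 30 min.

15.50 hours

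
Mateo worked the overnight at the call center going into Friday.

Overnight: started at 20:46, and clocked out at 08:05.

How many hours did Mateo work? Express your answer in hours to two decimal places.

11.32 hours

Overnight: 20:46 → midnight = 3 h 14 min; midnight → 08:05 = 8 h 5 min; span 11 h 19 min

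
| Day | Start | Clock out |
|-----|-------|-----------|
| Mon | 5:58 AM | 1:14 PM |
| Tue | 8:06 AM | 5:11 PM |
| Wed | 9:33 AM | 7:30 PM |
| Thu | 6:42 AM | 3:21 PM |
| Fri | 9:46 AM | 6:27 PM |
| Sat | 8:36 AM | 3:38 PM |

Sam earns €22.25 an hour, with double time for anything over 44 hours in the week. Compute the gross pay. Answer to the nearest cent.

€1275.67

Mon: 5:58 AM–1:14 PM = 7 h 16 min
Tue: 8:06 AM–5:11 PM = 9 h 5 min
Wed: 9:33 AM–7:30 PM = 9 h 57 min
Thu: 6:42 AM–3:21 PM = 8 h 39 min
Fri: 9:46 AM–6:27 PM = 8 h 41 min
Sat: 8:36 AM–3:38 PM = 7 h 2 min
Total worked: 50 h 40 min = 3040 min.
Regular 44 h 0 min = 2640 min at €22.25/h; overtime 6 h 40 min = 400 min at €44.50/h.
Pay = (2640 × €22.25 + 400 × €44.50) ÷ 60 = €1275.67.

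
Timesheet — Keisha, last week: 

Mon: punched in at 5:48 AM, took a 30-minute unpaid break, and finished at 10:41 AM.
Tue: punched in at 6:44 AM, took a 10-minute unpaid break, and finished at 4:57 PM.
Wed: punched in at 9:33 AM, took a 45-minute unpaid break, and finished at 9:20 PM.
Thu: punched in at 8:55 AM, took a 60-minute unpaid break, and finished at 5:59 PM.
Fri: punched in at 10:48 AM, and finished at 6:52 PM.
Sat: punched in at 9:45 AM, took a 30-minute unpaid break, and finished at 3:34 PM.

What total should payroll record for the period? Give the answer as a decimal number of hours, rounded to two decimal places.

Mon: 5:48 AM–10:41 AM = 4 h 53 min; less 30 min break → 4 h 23 min
Tue: 6:44 AM–4:57 PM = 10 h 13 min; less 10 min break → 10 h 3 min
Wed: 9:33 AM–9:20 PM = 11 h 47 min; less 45 min break → 11 h 2 min
Thu: 8:55 AM–5:59 PM = 9 h 4 min; less 60 min break → 8 h 4 min
Fri: 10:48 AM–6:52 PM = 8 h 4 min
Sat: 9:45 AM–3:34 PM = 5 h 49 min; less 30 min break → 5 h 19 min
Total: 4 h 23 min + 10 h 3 min + 11 h 2 min + 8 h 4 min + 8 h 4 min + 5 h 19 min = 46 h 55 min.

46.92 hours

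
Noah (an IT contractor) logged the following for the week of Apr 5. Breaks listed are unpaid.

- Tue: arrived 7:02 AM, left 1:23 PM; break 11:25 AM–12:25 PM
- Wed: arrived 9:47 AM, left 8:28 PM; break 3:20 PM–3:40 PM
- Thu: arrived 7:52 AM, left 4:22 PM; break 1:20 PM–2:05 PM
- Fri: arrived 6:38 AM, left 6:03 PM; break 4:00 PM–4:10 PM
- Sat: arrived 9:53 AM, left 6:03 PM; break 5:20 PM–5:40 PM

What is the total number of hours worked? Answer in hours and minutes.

Tue: 7:02 AM–1:23 PM = 6 h 21 min; less 60 min break → 5 h 21 min
Wed: 9:47 AM–8:28 PM = 10 h 41 min; less 20 min break → 10 h 21 min
Thu: 7:52 AM–4:22 PM = 8 h 30 min; less 45 min break → 7 h 45 min
Fri: 6:38 AM–6:03 PM = 11 h 25 min; less 10 min break → 11 h 15 min
Sat: 9:53 AM–6:03 PM = 8 h 10 min; less 20 min break → 7 h 50 min
Total: 5 h 21 min + 10 h 21 min + 7 h 45 min + 11 h 15 min + 7 h 50 min = 42 h 32 min.

42 h 32 min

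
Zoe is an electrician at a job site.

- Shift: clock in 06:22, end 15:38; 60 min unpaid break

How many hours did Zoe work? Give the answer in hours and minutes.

Shift: 06:22–15:38 = 9 h 16 min; less 60 min break → 8 h 16 min

8 h 16 min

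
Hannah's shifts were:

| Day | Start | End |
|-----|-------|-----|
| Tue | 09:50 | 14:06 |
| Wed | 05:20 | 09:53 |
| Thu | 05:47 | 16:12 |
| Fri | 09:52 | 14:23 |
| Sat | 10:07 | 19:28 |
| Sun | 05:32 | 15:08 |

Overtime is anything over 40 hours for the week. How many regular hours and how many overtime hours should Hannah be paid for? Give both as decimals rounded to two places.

Regular 40.00 hours, overtime 2.70 hours

Tue: 09:50–14:06 = 4 h 16 min
Wed: 05:20–09:53 = 4 h 33 min
Thu: 05:47–16:12 = 10 h 25 min
Fri: 09:52–14:23 = 4 h 31 min
Sat: 10:07–19:28 = 9 h 21 min
Sun: 05:32–15:08 = 9 h 36 min
Total worked: 42 h 42 min = 42.70 h.
Threshold 40 h → overtime 2 h 42 min, regular 40 h 0 min.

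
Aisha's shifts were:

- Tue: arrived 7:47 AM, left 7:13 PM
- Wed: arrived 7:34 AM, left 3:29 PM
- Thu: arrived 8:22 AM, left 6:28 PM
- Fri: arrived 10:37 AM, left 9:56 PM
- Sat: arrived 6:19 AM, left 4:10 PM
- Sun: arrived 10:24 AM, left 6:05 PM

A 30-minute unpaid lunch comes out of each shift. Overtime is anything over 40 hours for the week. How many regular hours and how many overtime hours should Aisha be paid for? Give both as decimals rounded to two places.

Tue: 7:47 AM–7:13 PM = 11 h 26 min; less 30 min break → 10 h 56 min
Wed: 7:34 AM–3:29 PM = 7 h 55 min; less 30 min break → 7 h 25 min
Thu: 8:22 AM–6:28 PM = 10 h 6 min; less 30 min break → 9 h 36 min
Fri: 10:37 AM–9:56 PM = 11 h 19 min; less 30 min break → 10 h 49 min
Sat: 6:19 AM–4:10 PM = 9 h 51 min; less 30 min break → 9 h 21 min
Sun: 10:24 AM–6:05 PM = 7 h 41 min; less 30 min break → 7 h 11 min
Total worked: 55 h 18 min = 55.30 h.
Threshold 40 h → overtime 15 h 18 min, regular 40 h 0 min.

Regular 40.00 hours, overtime 15.30 hours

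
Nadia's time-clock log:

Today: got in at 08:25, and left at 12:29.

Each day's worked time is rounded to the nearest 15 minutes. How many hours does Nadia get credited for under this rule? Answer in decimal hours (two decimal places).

4.00 hours

Today: 08:25–12:29 = 4 h 4 min → rounds to 4 h 0 min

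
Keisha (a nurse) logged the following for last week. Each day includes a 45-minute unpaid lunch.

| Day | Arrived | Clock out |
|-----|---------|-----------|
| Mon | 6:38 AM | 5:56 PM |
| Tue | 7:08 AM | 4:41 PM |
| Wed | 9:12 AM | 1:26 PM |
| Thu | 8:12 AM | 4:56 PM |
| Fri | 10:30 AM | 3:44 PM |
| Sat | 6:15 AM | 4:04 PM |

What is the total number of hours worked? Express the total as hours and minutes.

Mon: 6:38 AM–5:56 PM = 11 h 18 min; less 45 min break → 10 h 33 min
Tue: 7:08 AM–4:41 PM = 9 h 33 min; less 45 min break → 8 h 48 min
Wed: 9:12 AM–1:26 PM = 4 h 14 min; less 45 min break → 3 h 29 min
Thu: 8:12 AM–4:56 PM = 8 h 44 min; less 45 min break → 7 h 59 min
Fri: 10:30 AM–3:44 PM = 5 h 14 min; less 45 min break → 4 h 29 min
Sat: 6:15 AM–4:04 PM = 9 h 49 min; less 45 min break → 9 h 4 min
Total: 10 h 33 min + 8 h 48 min + 3 h 29 min + 7 h 59 min + 4 h 29 min + 9 h 4 min = 44 h 22 min.

44 h 22 min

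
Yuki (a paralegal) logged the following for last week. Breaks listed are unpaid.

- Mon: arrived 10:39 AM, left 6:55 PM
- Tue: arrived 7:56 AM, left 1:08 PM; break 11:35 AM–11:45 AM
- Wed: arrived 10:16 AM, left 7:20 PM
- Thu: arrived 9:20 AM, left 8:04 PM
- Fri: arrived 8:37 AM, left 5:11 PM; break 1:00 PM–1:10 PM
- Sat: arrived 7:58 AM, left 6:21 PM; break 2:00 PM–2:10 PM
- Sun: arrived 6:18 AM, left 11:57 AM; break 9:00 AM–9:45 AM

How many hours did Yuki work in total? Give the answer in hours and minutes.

Mon: 10:39 AM–6:55 PM = 8 h 16 min
Tue: 7:56 AM–1:08 PM = 5 h 12 min; less 10 min break → 5 h 2 min
Wed: 10:16 AM–7:20 PM = 9 h 4 min
Thu: 9:20 AM–8:04 PM = 10 h 44 min
Fri: 8:37 AM–5:11 PM = 8 h 34 min; less 10 min break → 8 h 24 min
Sat: 7:58 AM–6:21 PM = 10 h 23 min; less 10 min break → 10 h 13 min
Sun: 6:18 AM–11:57 AM = 5 h 39 min; less 45 min break → 4 h 54 min
Total: 8 h 16 min + 5 h 2 min + 9 h 4 min + 10 h 44 min + 8 h 24 min + 10 h 13 min + 4 h 54 min = 56 h 37 min.

56 h 37 min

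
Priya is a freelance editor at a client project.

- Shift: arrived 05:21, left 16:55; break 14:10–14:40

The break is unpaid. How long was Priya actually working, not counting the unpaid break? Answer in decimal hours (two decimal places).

Shift: 05:21–16:55 = 11 h 34 min; less 30 min break → 11 h 4 min

11.07 hours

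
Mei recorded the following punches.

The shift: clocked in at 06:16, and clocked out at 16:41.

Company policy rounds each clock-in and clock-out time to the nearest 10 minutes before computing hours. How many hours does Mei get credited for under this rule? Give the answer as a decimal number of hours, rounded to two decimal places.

10.33 hours

The shift: in 06:16→06:20, out 16:41→16:40; 10 h 20 min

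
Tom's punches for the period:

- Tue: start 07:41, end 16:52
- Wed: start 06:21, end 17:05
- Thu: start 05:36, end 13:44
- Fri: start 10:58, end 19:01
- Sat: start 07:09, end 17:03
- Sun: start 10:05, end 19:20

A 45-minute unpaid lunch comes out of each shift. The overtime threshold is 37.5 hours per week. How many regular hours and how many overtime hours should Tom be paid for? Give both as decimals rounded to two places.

Tue: 07:41–16:52 = 9 h 11 min; less 45 min break → 8 h 26 min
Wed: 06:21–17:05 = 10 h 44 min; less 45 min break → 9 h 59 min
Thu: 05:36–13:44 = 8 h 8 min; less 45 min break → 7 h 23 min
Fri: 10:58–19:01 = 8 h 3 min; less 45 min break → 7 h 18 min
Sat: 07:09–17:03 = 9 h 54 min; less 45 min break → 9 h 9 min
Sun: 10:05–19:20 = 9 h 15 min; less 45 min break → 8 h 30 min
Total worked: 50 h 45 min = 50.75 h.
Threshold 37.5 h → overtime 13 h 15 min, regular 37 h 30 min.

Regular 37.50 hours, overtime 13.25 hours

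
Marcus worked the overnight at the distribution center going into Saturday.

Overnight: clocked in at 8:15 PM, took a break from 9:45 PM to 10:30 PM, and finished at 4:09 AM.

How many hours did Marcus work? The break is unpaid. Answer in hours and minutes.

7 h 9 min

Overnight: 8:15 PM → midnight = 3 h 45 min; midnight → 4:09 AM = 4 h 9 min; span 7 h 54 min; less 45 min break → 7 h 9 min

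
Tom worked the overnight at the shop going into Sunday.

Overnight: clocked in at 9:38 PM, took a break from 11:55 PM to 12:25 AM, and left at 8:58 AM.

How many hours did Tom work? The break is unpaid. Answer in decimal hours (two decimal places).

10.83 hours

Overnight: 9:38 PM → midnight = 2 h 22 min; midnight → 8:58 AM = 8 h 58 min; span 11 h 20 min; less 30 min break → 10 h 50 min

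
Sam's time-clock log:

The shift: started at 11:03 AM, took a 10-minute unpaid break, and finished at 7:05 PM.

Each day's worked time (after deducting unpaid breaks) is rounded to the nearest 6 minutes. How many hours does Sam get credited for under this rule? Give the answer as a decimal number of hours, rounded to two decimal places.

7.90 hours

The shift: 11:03 AM–7:05 PM = 8 h 2 min − 10 min = 7 h 52 min → rounds to 7 h 54 min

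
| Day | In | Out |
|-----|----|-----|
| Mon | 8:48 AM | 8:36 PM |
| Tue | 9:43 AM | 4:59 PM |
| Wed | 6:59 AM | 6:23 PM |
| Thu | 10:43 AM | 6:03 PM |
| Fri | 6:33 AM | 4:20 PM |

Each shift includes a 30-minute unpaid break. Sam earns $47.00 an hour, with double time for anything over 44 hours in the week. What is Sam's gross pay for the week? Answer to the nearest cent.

$2169.83

Mon: 8:48 AM–8:36 PM = 11 h 48 min; less 30 min break → 11 h 18 min
Tue: 9:43 AM–4:59 PM = 7 h 16 min; less 30 min break → 6 h 46 min
Wed: 6:59 AM–6:23 PM = 11 h 24 min; less 30 min break → 10 h 54 min
Thu: 10:43 AM–6:03 PM = 7 h 20 min; less 30 min break → 6 h 50 min
Fri: 6:33 AM–4:20 PM = 9 h 47 min; less 30 min break → 9 h 17 min
Total worked: 45 h 5 min = 2705 min.
Regular 44 h 0 min = 2640 min at $47.00/h; overtime 1 h 5 min = 65 min at $94.00/h.
Pay = (2640 × $47.00 + 65 × $94.00) ÷ 60 = $2169.83.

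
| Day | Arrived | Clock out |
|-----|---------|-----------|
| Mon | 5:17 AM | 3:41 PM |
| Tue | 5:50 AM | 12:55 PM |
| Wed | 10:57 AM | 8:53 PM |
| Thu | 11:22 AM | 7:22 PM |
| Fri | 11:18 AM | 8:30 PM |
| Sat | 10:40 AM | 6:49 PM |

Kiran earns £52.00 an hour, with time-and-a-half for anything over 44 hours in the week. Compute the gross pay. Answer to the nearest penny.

£2971.80

Mon: 5:17 AM–3:41 PM = 10 h 24 min
Tue: 5:50 AM–12:55 PM = 7 h 5 min
Wed: 10:57 AM–8:53 PM = 9 h 56 min
Thu: 11:22 AM–7:22 PM = 8 h 0 min
Fri: 11:18 AM–8:30 PM = 9 h 12 min
Sat: 10:40 AM–6:49 PM = 8 h 9 min
Total worked: 52 h 46 min = 3166 min.
Regular 44 h 0 min = 2640 min at £52.00/h; overtime 8 h 46 min = 526 min at £78.00/h.
Pay = (2640 × £52.00 + 526 × £78.00) ÷ 60 = £2971.80.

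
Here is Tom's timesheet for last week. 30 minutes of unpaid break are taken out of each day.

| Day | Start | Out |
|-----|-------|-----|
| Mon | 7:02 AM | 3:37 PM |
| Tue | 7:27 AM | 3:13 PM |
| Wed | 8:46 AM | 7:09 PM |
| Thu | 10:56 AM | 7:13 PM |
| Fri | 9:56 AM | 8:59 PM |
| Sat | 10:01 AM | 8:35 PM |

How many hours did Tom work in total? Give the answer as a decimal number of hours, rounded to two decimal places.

Mon: 7:02 AM–3:37 PM = 8 h 35 min; less 30 min break → 8 h 5 min
Tue: 7:27 AM–3:13 PM = 7 h 46 min; less 30 min break → 7 h 16 min
Wed: 8:46 AM–7:09 PM = 10 h 23 min; less 30 min break → 9 h 53 min
Thu: 10:56 AM–7:13 PM = 8 h 17 min; less 30 min break → 7 h 47 min
Fri: 9:56 AM–8:59 PM = 11 h 3 min; less 30 min break → 10 h 33 min
Sat: 10:01 AM–8:35 PM = 10 h 34 min; less 30 min break → 10 h 4 min
Total: 8 h 5 min + 7 h 16 min + 9 h 53 min + 7 h 47 min + 10 h 33 min + 10 h 4 min = 53 h 38 min.

53.63 hours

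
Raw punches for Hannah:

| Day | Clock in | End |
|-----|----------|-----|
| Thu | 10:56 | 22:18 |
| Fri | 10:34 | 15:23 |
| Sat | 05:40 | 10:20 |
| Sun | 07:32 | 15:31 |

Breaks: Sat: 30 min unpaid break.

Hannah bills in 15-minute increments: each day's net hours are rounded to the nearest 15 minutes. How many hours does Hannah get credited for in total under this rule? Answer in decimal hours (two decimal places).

28.25 hours

Thu: 10:56–22:18 = 11 h 22 min → rounds to 11 h 15 min
Fri: 10:34–15:23 = 4 h 49 min → rounds to 4 h 45 min
Sat: 05:40–10:20 = 4 h 40 min − 30 min = 4 h 10 min → rounds to 4 h 15 min
Sun: 07:32–15:31 = 7 h 59 min → rounds to 8 h 0 min
Total credited: 28 h 15 min.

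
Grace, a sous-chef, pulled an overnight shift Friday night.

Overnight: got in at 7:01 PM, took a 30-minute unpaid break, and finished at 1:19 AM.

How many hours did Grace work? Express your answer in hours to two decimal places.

Overnight: 7:01 PM → midnight = 4 h 59 min; midnight → 1:19 AM = 1 h 19 min; span 6 h 18 min; less 30 min break → 5 h 48 min

5.80 hours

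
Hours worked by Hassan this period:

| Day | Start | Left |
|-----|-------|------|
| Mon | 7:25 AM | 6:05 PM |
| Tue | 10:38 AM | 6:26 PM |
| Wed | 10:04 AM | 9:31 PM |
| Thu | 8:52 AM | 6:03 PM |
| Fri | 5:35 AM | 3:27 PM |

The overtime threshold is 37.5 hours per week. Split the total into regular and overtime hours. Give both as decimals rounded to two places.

Mon: 7:25 AM–6:05 PM = 10 h 40 min
Tue: 10:38 AM–6:26 PM = 7 h 48 min
Wed: 10:04 AM–9:31 PM = 11 h 27 min
Thu: 8:52 AM–6:03 PM = 9 h 11 min
Fri: 5:35 AM–3:27 PM = 9 h 52 min
Total worked: 48 h 58 min = 48.97 h.
Threshold 37.5 h → overtime 11 h 28 min, regular 37 h 30 min.

Regular 37.50 hours, overtime 11.47 hours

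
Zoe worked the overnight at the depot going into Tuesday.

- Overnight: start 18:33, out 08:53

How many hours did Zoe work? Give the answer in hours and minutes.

Overnight: 18:33 → midnight = 5 h 27 min; midnight → 08:53 = 8 h 53 min; span 14 h 20 min

14 h 20 min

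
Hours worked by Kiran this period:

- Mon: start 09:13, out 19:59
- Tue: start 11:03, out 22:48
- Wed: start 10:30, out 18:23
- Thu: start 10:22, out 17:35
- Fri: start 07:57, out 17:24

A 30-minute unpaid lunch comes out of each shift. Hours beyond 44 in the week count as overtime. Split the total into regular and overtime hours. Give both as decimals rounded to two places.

Mon: 09:13–19:59 = 10 h 46 min; less 30 min break → 10 h 16 min
Tue: 11:03–22:48 = 11 h 45 min; less 30 min break → 11 h 15 min
Wed: 10:30–18:23 = 7 h 53 min; less 30 min break → 7 h 23 min
Thu: 10:22–17:35 = 7 h 13 min; less 30 min break → 6 h 43 min
Fri: 07:57–17:24 = 9 h 27 min; less 30 min break → 8 h 57 min
Total worked: 44 h 34 min = 44.57 h.
Threshold 44 h → overtime 0 h 34 min, regular 44 h 0 min.

Regular 44.00 hours, overtime 0.57 hours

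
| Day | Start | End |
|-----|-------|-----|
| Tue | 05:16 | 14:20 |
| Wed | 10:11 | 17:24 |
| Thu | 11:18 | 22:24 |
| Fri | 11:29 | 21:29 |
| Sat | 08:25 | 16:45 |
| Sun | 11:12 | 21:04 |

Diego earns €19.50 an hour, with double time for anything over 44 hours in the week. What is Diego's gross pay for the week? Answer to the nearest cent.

€1309.75

Tue: 05:16–14:20 = 9 h 4 min
Wed: 10:11–17:24 = 7 h 13 min
Thu: 11:18–22:24 = 11 h 6 min
Fri: 11:29–21:29 = 10 h 0 min
Sat: 08:25–16:45 = 8 h 20 min
Sun: 11:12–21:04 = 9 h 52 min
Total worked: 55 h 35 min = 3335 min.
Regular 44 h 0 min = 2640 min at €19.50/h; overtime 11 h 35 min = 695 min at €39.00/h.
Pay = (2640 × €19.50 + 695 × €39.00) ÷ 60 = €1309.75.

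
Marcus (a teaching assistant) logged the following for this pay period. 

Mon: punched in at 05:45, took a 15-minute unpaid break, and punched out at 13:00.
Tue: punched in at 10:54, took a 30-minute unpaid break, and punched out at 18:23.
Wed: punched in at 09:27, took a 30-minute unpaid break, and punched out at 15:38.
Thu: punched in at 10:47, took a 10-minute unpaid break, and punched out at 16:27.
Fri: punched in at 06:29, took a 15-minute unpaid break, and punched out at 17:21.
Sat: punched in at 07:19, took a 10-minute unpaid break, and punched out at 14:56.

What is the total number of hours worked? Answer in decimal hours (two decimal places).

Mon: 05:45–13:00 = 7 h 15 min; less 15 min break → 7 h 0 min
Tue: 10:54–18:23 = 7 h 29 min; less 30 min break → 6 h 59 min
Wed: 09:27–15:38 = 6 h 11 min; less 30 min break → 5 h 41 min
Thu: 10:47–16:27 = 5 h 40 min; less 10 min break → 5 h 30 min
Fri: 06:29–17:21 = 10 h 52 min; less 15 min break → 10 h 37 min
Sat: 07:19–14:56 = 7 h 37 min; less 10 min break → 7 h 27 min
Total: 7 h 0 min + 6 h 59 min + 5 h 41 min + 5 h 30 min + 10 h 37 min + 7 h 27 min = 43 h 14 min.

43.23 hours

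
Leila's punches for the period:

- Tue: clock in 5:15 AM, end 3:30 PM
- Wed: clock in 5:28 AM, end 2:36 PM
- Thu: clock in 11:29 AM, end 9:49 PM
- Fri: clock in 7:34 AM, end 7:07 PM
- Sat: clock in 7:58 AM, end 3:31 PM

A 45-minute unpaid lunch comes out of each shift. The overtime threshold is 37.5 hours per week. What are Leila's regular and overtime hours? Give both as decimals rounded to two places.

Regular 37.50 hours, overtime 7.57 hours

Tue: 5:15 AM–3:30 PM = 10 h 15 min; less 45 min break → 9 h 30 min
Wed: 5:28 AM–2:36 PM = 9 h 8 min; less 45 min break → 8 h 23 min
Thu: 11:29 AM–9:49 PM = 10 h 20 min; less 45 min break → 9 h 35 min
Fri: 7:34 AM–7:07 PM = 11 h 33 min; less 45 min break → 10 h 48 min
Sat: 7:58 AM–3:31 PM = 7 h 33 min; less 45 min break → 6 h 48 min
Total worked: 45 h 4 min = 45.07 h.
Threshold 37.5 h → overtime 7 h 34 min, regular 37 h 30 min.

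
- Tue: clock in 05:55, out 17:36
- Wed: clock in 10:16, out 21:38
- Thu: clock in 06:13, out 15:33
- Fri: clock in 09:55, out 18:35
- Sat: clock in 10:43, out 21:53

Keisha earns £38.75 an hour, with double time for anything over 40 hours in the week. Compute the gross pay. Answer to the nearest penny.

Tue: 05:55–17:36 = 11 h 41 min
Wed: 10:16–21:38 = 11 h 22 min
Thu: 06:13–15:33 = 9 h 20 min
Fri: 09:55–18:35 = 8 h 40 min
Sat: 10:43–21:53 = 11 h 10 min
Total worked: 52 h 13 min = 3133 min.
Regular 40 h 0 min = 2400 min at £38.75/h; overtime 12 h 13 min = 733 min at £77.50/h.
Pay = (2400 × £38.75 + 733 × £77.50) ÷ 60 = £2496.79.

£2496.79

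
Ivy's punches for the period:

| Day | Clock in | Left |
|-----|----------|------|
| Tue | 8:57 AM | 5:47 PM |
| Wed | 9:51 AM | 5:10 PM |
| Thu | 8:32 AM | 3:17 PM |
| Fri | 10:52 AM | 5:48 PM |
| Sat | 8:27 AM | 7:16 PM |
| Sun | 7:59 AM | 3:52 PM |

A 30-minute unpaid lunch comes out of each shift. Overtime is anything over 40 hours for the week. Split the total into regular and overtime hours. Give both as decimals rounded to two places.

Tue: 8:57 AM–5:47 PM = 8 h 50 min; less 30 min break → 8 h 20 min
Wed: 9:51 AM–5:10 PM = 7 h 19 min; less 30 min break → 6 h 49 min
Thu: 8:32 AM–3:17 PM = 6 h 45 min; less 30 min break → 6 h 15 min
Fri: 10:52 AM–5:48 PM = 6 h 56 min; less 30 min break → 6 h 26 min
Sat: 8:27 AM–7:16 PM = 10 h 49 min; less 30 min break → 10 h 19 min
Sun: 7:59 AM–3:52 PM = 7 h 53 min; less 30 min break → 7 h 23 min
Total worked: 45 h 32 min = 45.53 h.
Threshold 40 h → overtime 5 h 32 min, regular 40 h 0 min.

Regular 40.00 hours, overtime 5.53 hours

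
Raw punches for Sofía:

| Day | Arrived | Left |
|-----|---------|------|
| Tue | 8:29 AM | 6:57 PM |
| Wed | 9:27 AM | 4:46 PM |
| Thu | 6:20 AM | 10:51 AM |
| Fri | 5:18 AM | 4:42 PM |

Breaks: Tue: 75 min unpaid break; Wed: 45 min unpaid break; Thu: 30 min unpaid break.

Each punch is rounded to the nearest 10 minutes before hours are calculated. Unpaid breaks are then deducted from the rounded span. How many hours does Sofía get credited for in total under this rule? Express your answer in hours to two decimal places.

Tue: in 8:29 AM→8:30 AM, out 6:57 PM→7:00 PM; 10 h 30 min − 75 min = 9 h 15 min
Wed: in 9:27 AM→9:30 AM, out 4:46 PM→4:50 PM; 7 h 20 min − 45 min = 6 h 35 min
Thu: in 6:20 AM→6:20 AM, out 10:51 AM→10:50 AM; 4 h 30 min − 30 min = 4 h 0 min
Fri: in 5:18 AM→5:20 AM, out 4:42 PM→4:40 PM; 11 h 20 min
Total credited: 31 h 10 min.

31.17 hours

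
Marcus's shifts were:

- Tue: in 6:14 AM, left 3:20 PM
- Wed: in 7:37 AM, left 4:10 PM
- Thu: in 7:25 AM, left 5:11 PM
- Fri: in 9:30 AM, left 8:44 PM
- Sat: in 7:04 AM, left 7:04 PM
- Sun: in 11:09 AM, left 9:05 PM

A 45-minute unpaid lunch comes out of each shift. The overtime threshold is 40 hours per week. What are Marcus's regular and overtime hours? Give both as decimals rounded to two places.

Tue: 6:14 AM–3:20 PM = 9 h 6 min; less 45 min break → 8 h 21 min
Wed: 7:37 AM–4:10 PM = 8 h 33 min; less 45 min break → 7 h 48 min
Thu: 7:25 AM–5:11 PM = 9 h 46 min; less 45 min break → 9 h 1 min
Fri: 9:30 AM–8:44 PM = 11 h 14 min; less 45 min break → 10 h 29 min
Sat: 7:04 AM–7:04 PM = 12 h 0 min; less 45 min break → 11 h 15 min
Sun: 11:09 AM–9:05 PM = 9 h 56 min; less 45 min break → 9 h 11 min
Total worked: 56 h 5 min = 56.08 h.
Threshold 40 h → overtime 16 h 5 min, regular 40 h 0 min.

Regular 40.00 hours, overtime 16.08 hours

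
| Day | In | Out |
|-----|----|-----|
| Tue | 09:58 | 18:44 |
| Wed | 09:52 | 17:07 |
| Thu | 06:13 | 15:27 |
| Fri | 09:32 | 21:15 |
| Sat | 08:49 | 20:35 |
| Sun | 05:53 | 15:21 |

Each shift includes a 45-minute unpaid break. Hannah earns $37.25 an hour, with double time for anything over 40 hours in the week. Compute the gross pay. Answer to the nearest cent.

$2510.65

Tue: 09:58–18:44 = 8 h 46 min; less 45 min break → 8 h 1 min
Wed: 09:52–17:07 = 7 h 15 min; less 45 min break → 6 h 30 min
Thu: 06:13–15:27 = 9 h 14 min; less 45 min break → 8 h 29 min
Fri: 09:32–21:15 = 11 h 43 min; less 45 min break → 10 h 58 min
Sat: 08:49–20:35 = 11 h 46 min; less 45 min break → 11 h 1 min
Sun: 05:53–15:21 = 9 h 28 min; less 45 min break → 8 h 43 min
Total worked: 53 h 42 min = 3222 min.
Regular 40 h 0 min = 2400 min at $37.25/h; overtime 13 h 42 min = 822 min at $74.50/h.
Pay = (2400 × $37.25 + 822 × $74.50) ÷ 60 = $2510.65.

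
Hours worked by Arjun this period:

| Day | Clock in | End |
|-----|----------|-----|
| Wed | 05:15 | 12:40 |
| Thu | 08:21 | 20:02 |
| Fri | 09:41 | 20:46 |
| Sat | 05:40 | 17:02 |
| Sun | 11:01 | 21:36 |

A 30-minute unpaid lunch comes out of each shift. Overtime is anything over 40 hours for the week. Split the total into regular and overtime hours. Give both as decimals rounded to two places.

Regular 40.00 hours, overtime 9.63 hours

Wed: 05:15–12:40 = 7 h 25 min; less 30 min break → 6 h 55 min
Thu: 08:21–20:02 = 11 h 41 min; less 30 min break → 11 h 11 min
Fri: 09:41–20:46 = 11 h 5 min; less 30 min break → 10 h 35 min
Sat: 05:40–17:02 = 11 h 22 min; less 30 min break → 10 h 52 min
Sun: 11:01–21:36 = 10 h 35 min; less 30 min break → 10 h 5 min
Total worked: 49 h 38 min = 49.63 h.
Threshold 40 h → overtime 9 h 38 min, regular 40 h 0 min.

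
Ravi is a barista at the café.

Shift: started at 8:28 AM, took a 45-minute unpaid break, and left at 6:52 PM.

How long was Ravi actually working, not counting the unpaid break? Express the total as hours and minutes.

9 h 39 min

Shift: 8:28 AM–6:52 PM = 10 h 24 min; less 45 min break → 9 h 39 min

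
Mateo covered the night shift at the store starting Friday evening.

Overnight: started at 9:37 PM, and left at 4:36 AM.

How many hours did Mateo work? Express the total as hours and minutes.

6 h 59 min

Overnight: 9:37 PM → midnight = 2 h 23 min; midnight → 4:36 AM = 4 h 36 min; span 6 h 59 min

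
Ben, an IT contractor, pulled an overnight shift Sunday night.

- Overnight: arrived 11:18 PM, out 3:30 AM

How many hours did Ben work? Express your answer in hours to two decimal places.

4.20 hours

Overnight: 11:18 PM → midnight = 0 h 42 min; midnight → 3:30 AM = 3 h 30 min; span 4 h 12 min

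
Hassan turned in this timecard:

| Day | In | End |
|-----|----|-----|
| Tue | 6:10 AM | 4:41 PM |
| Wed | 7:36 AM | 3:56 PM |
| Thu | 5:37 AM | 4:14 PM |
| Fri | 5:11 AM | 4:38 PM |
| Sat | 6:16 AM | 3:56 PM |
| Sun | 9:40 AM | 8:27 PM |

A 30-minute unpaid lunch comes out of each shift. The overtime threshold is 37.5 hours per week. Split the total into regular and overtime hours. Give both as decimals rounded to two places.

Regular 37.50 hours, overtime 20.87 hours

Tue: 6:10 AM–4:41 PM = 10 h 31 min; less 30 min break → 10 h 1 min
Wed: 7:36 AM–3:56 PM = 8 h 20 min; less 30 min break → 7 h 50 min
Thu: 5:37 AM–4:14 PM = 10 h 37 min; less 30 min break → 10 h 7 min
Fri: 5:11 AM–4:38 PM = 11 h 27 min; less 30 min break → 10 h 57 min
Sat: 6:16 AM–3:56 PM = 9 h 40 min; less 30 min break → 9 h 10 min
Sun: 9:40 AM–8:27 PM = 10 h 47 min; less 30 min break → 10 h 17 min
Total worked: 58 h 22 min = 58.37 h.
Threshold 37.5 h → overtime 20 h 52 min, regular 37 h 30 min.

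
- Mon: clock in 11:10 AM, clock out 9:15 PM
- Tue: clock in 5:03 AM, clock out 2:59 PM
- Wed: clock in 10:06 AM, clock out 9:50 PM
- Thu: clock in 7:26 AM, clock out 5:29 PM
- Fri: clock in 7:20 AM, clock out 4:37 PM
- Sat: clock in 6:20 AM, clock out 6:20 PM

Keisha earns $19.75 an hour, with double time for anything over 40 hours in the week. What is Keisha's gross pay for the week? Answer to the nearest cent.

$1701.79

Mon: 11:10 AM–9:15 PM = 10 h 5 min
Tue: 5:03 AM–2:59 PM = 9 h 56 min
Wed: 10:06 AM–9:50 PM = 11 h 44 min
Thu: 7:26 AM–5:29 PM = 10 h 3 min
Fri: 7:20 AM–4:37 PM = 9 h 17 min
Sat: 6:20 AM–6:20 PM = 12 h 0 min
Total worked: 63 h 5 min = 3785 min.
Regular 40 h 0 min = 2400 min at $19.75/h; overtime 23 h 5 min = 1385 min at $39.50/h.
Pay = (2400 × $19.75 + 1385 × $39.50) ÷ 60 = $1701.79.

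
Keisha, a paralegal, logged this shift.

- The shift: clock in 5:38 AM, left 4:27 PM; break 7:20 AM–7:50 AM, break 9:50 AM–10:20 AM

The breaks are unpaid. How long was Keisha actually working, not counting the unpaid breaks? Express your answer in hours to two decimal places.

The shift: 5:38 AM–4:27 PM = 10 h 49 min; less 60 min break → 9 h 49 min

9.82 hours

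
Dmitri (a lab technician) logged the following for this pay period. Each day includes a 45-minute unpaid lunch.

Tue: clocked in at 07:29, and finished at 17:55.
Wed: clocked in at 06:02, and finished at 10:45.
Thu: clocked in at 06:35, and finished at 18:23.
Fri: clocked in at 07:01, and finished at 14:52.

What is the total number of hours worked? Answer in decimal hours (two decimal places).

Tue: 07:29–17:55 = 10 h 26 min; less 45 min break → 9 h 41 min
Wed: 06:02–10:45 = 4 h 43 min; less 45 min break → 3 h 58 min
Thu: 06:35–18:23 = 11 h 48 min; less 45 min break → 11 h 3 min
Fri: 07:01–14:52 = 7 h 51 min; less 45 min break → 7 h 6 min
Total: 9 h 41 min + 3 h 58 min + 11 h 3 min + 7 h 6 min = 31 h 48 min.

31.80 hours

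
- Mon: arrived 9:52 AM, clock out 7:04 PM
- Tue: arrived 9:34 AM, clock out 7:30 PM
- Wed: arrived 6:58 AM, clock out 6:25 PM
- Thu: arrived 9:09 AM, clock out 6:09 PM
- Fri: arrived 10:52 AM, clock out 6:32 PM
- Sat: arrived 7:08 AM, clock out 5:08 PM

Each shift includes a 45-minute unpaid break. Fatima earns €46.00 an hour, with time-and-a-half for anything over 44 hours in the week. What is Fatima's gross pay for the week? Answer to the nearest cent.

€2627.75

Mon: 9:52 AM–7:04 PM = 9 h 12 min; less 45 min break → 8 h 27 min
Tue: 9:34 AM–7:30 PM = 9 h 56 min; less 45 min break → 9 h 11 min
Wed: 6:58 AM–6:25 PM = 11 h 27 min; less 45 min break → 10 h 42 min
Thu: 9:09 AM–6:09 PM = 9 h 0 min; less 45 min break → 8 h 15 min
Fri: 10:52 AM–6:32 PM = 7 h 40 min; less 45 min break → 6 h 55 min
Sat: 7:08 AM–5:08 PM = 10 h 0 min; less 45 min break → 9 h 15 min
Total worked: 52 h 45 min = 3165 min.
Regular 44 h 0 min = 2640 min at €46.00/h; overtime 8 h 45 min = 525 min at €69.00/h.
Pay = (2640 × €46.00 + 525 × €69.00) ÷ 60 = €2627.75.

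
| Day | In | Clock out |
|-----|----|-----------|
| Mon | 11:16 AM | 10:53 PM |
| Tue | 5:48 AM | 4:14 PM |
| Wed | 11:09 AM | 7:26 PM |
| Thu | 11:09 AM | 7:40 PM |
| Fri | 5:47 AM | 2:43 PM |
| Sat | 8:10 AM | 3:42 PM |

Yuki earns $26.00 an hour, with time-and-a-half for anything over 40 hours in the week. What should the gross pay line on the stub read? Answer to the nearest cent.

Mon: 11:16 AM–10:53 PM = 11 h 37 min
Tue: 5:48 AM–4:14 PM = 10 h 26 min
Wed: 11:09 AM–7:26 PM = 8 h 17 min
Thu: 11:09 AM–7:40 PM = 8 h 31 min
Fri: 5:47 AM–2:43 PM = 8 h 56 min
Sat: 8:10 AM–3:42 PM = 7 h 32 min
Total worked: 55 h 19 min = 3319 min.
Regular 40 h 0 min = 2400 min at $26.00/h; overtime 15 h 19 min = 919 min at $39.00/h.
Pay = (2400 × $26.00 + 919 × $39.00) ÷ 60 = $1637.35.

$1637.35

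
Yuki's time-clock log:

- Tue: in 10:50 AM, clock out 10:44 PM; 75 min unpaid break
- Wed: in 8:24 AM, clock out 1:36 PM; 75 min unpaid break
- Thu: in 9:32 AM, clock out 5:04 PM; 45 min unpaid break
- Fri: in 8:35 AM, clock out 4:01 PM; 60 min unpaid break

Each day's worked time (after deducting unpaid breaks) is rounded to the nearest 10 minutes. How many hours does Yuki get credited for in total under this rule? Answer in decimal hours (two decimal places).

28.00 hours

Tue: 10:50 AM–10:44 PM = 11 h 54 min − 75 min = 10 h 39 min → rounds to 10 h 40 min
Wed: 8:24 AM–1:36 PM = 5 h 12 min − 75 min = 3 h 57 min → rounds to 4 h 0 min
Thu: 9:32 AM–5:04 PM = 7 h 32 min − 45 min = 6 h 47 min → rounds to 6 h 50 min
Fri: 8:35 AM–4:01 PM = 7 h 26 min − 60 min = 6 h 26 min → rounds to 6 h 30 min
Total credited: 28 h 0 min.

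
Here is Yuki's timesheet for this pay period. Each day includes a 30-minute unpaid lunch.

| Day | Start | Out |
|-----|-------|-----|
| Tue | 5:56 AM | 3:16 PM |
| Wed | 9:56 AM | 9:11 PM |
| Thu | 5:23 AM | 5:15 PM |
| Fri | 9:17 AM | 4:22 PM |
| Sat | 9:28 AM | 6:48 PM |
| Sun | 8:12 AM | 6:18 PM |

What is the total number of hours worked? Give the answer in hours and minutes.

Tue: 5:56 AM–3:16 PM = 9 h 20 min; less 30 min break → 8 h 50 min
Wed: 9:56 AM–9:11 PM = 11 h 15 min; less 30 min break → 10 h 45 min
Thu: 5:23 AM–5:15 PM = 11 h 52 min; less 30 min break → 11 h 22 min
Fri: 9:17 AM–4:22 PM = 7 h 5 min; less 30 min break → 6 h 35 min
Sat: 9:28 AM–6:48 PM = 9 h 20 min; less 30 min break → 8 h 50 min
Sun: 8:12 AM–6:18 PM = 10 h 6 min; less 30 min break → 9 h 36 min
Total: 8 h 50 min + 10 h 45 min + 11 h 22 min + 6 h 35 min + 8 h 50 min + 9 h 36 min = 55 h 58 min.

55 h 58 min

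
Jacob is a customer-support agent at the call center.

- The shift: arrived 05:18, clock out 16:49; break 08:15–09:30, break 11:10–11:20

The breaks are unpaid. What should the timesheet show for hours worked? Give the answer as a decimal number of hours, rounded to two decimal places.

10.10 hours

The shift: 05:18–16:49 = 11 h 31 min; less 85 min break → 10 h 6 min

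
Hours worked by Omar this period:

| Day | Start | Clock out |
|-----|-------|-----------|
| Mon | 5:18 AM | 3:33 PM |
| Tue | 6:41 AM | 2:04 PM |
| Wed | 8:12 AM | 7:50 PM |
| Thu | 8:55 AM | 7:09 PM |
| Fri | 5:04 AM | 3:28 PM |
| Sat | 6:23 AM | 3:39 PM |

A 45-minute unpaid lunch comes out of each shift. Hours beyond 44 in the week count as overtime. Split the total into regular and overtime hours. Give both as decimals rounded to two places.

Mon: 5:18 AM–3:33 PM = 10 h 15 min; less 45 min break → 9 h 30 min
Tue: 6:41 AM–2:04 PM = 7 h 23 min; less 45 min break → 6 h 38 min
Wed: 8:12 AM–7:50 PM = 11 h 38 min; less 45 min break → 10 h 53 min
Thu: 8:55 AM–7:09 PM = 10 h 14 min; less 45 min break → 9 h 29 min
Fri: 5:04 AM–3:28 PM = 10 h 24 min; less 45 min break → 9 h 39 min
Sat: 6:23 AM–3:39 PM = 9 h 16 min; less 45 min break → 8 h 31 min
Total worked: 54 h 40 min = 54.67 h.
Threshold 44 h → overtime 10 h 40 min, regular 44 h 0 min.

Regular 44.00 hours, overtime 10.67 hours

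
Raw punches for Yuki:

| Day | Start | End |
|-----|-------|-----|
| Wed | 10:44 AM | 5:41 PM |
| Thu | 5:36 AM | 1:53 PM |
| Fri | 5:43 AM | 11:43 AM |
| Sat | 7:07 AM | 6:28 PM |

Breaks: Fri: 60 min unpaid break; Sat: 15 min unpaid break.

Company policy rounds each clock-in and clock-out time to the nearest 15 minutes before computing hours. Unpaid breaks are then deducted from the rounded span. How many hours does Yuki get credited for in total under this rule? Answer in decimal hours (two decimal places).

Wed: in 10:44 AM→10:45 AM, out 5:41 PM→5:45 PM; 7 h 0 min
Thu: in 5:36 AM→5:30 AM, out 1:53 PM→2:00 PM; 8 h 30 min
Fri: in 5:43 AM→5:45 AM, out 11:43 AM→11:45 AM; 6 h 0 min − 60 min = 5 h 0 min
Sat: in 7:07 AM→7:00 AM, out 6:28 PM→6:30 PM; 11 h 30 min − 15 min = 11 h 15 min
Total credited: 31 h 45 min.

31.75 hours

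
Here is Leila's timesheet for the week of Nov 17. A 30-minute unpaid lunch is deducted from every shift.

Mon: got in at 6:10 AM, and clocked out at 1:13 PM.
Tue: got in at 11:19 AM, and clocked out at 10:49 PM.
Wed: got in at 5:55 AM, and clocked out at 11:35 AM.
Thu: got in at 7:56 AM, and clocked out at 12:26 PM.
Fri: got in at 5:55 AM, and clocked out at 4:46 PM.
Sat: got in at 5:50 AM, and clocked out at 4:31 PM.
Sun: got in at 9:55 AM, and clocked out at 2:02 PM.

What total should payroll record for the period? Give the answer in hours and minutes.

50 h 52 min

Mon: 6:10 AM–1:13 PM = 7 h 3 min; less 30 min break → 6 h 33 min
Tue: 11:19 AM–10:49 PM = 11 h 30 min; less 30 min break → 11 h 0 min
Wed: 5:55 AM–11:35 AM = 5 h 40 min; less 30 min break → 5 h 10 min
Thu: 7:56 AM–12:26 PM = 4 h 30 min; less 30 min break → 4 h 0 min
Fri: 5:55 AM–4:46 PM = 10 h 51 min; less 30 min break → 10 h 21 min
Sat: 5:50 AM–4:31 PM = 10 h 41 min; less 30 min break → 10 h 11 min
Sun: 9:55 AM–2:02 PM = 4 h 7 min; less 30 min break → 3 h 37 min
Total: 6 h 33 min + 11 h 0 min + 5 h 10 min + 4 h 0 min + 10 h 21 min + 10 h 11 min + 3 h 37 min = 50 h 52 min.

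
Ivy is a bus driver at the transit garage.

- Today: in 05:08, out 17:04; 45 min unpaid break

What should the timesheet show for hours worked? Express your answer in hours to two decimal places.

11.18 hours

Today: 05:08–17:04 = 11 h 56 min; less 45 min break → 11 h 11 min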